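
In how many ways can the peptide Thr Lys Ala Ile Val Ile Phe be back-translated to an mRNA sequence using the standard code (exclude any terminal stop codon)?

Thr: 4 codons.
Lys: 2 codons.
Ala: 4 codons.
Ile: 3 codons.
Val: 4 codons.
Ile: 3 codons.
Phe: 2 codons.
4 × 2 × 4 × 3 × 4 × 3 × 2 = 2304.

2304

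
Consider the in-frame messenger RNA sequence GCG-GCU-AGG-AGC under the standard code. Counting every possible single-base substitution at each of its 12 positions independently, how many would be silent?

9

Codon 1 (GCG, Ala): 3 synonymous substitutions.
Codon 2 (GCU, Ala): 3 synonymous substitutions.
Codon 3 (AGG, Arg): 2 synonymous substitutions.
Codon 4 (AGC, Ser): 1 synonymous substitution.
Total: 3 + 3 + 2 + 1 = 9.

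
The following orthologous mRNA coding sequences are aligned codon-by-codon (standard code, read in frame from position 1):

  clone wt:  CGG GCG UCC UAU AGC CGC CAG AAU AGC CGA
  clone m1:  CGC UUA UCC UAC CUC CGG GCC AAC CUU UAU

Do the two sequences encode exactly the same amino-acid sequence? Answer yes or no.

no

Codon 1: CGG Arg / CGC Arg — synonymous.
Codon 2: GCG Ala / UUA Leu — nonsynonymous.
Codon 3: UCC Ser / UCC Ser — identical.
Codon 4: UAU Tyr / UAC Tyr — synonymous.
Codon 5: AGC Ser / CUC Leu — nonsynonymous.
Codon 6: CGC Arg / CGG Arg — synonymous.
Codon 7: CAG Gln / GCC Ala — nonsynonymous.
Codon 8: AAU Asn / AAC Asn — synonymous.
Codon 9: AGC Ser / CUU Leu — nonsynonymous.
Codon 10: CGA Arg / UAU Tyr — nonsynonymous.
Nonsynonymous differences: 5 → different protein.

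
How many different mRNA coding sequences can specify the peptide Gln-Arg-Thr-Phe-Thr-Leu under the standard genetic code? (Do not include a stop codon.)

2304

Gln: 2 codons.
Arg: 6 codons.
Thr: 4 codons.
Phe: 2 codons.
Thr: 4 codons.
Leu: 6 codons.
2 × 6 × 4 × 2 × 4 × 6 = 2304.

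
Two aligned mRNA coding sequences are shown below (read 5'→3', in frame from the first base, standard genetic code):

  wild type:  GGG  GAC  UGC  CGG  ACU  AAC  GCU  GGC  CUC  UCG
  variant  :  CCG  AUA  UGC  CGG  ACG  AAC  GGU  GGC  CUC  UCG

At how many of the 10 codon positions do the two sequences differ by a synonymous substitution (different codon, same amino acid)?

1

Codon 1: GGG Gly / CCG Pro — nonsynonymous.
Codon 2: GAC Asp / AUA Ile — nonsynonymous.
Codon 3: UGC Cys / UGC Cys — identical.
Codon 4: CGG Arg / CGG Arg — identical.
Codon 5: ACU Thr / ACG Thr — synonymous.
Codon 6: AAC Asn / AAC Asn — identical.
Codon 7: GCU Ala / GGU Gly — nonsynonymous.
Codon 8: GGC Gly / GGC Gly — identical.
Codon 9: CUC Leu / CUC Leu — identical.
Codon 10: UCG Ser / UCG Ser — identical.
Synonymous differences: 1.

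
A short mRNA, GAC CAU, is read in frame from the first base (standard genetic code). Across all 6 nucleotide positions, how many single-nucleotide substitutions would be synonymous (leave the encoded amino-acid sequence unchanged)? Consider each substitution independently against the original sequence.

2

Codon 1 (GAC, Asp): 1 synonymous substitution.
Codon 2 (CAU, His): 1 synonymous substitution.
Total: 1 + 1 = 2.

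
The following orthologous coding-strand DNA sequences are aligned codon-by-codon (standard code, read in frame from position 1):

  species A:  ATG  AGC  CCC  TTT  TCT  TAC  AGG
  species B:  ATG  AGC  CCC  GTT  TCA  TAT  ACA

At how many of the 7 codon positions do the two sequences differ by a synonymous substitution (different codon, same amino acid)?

2

Codon 1: ATG Met / ATG Met — identical.
Codon 2: AGC Ser / AGC Ser — identical.
Codon 3: CCC Pro / CCC Pro — identical.
Codon 4: TTT Phe / GTT Val — nonsynonymous.
Codon 5: TCT Ser / TCA Ser — synonymous.
Codon 6: TAC Tyr / TAT Tyr — synonymous.
Codon 7: AGG Arg / ACA Thr — nonsynonymous.
Synonymous differences: 2.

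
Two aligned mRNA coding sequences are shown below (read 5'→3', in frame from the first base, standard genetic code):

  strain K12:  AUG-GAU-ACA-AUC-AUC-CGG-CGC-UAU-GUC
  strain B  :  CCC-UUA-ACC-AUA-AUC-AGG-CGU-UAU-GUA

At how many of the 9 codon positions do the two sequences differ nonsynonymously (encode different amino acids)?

Codon 1: AUG Met / CCC Pro — nonsynonymous.
Codon 2: GAU Asp / UUA Leu — nonsynonymous.
Codon 3: ACA Thr / ACC Thr — synonymous.
Codon 4: AUC Ile / AUA Ile — synonymous.
Codon 5: AUC Ile / AUC Ile — identical.
Codon 6: CGG Arg / AGG Arg — synonymous.
Codon 7: CGC Arg / CGU Arg — synonymous.
Codon 8: UAU Tyr / UAU Tyr — identical.
Codon 9: GUC Val / GUA Val — synonymous.
Nonsynonymous differences: 2.

2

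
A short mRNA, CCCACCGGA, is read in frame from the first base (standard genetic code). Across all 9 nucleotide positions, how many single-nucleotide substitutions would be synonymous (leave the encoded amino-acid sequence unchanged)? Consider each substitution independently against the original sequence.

Codon 1 (CCC, Pro): 3 synonymous substitutions.
Codon 2 (ACC, Thr): 3 synonymous substitutions.
Codon 3 (GGA, Gly): 3 synonymous substitutions.
Total: 3 + 3 + 3 = 9.

9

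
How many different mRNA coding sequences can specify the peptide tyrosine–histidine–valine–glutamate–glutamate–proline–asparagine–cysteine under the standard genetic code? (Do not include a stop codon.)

1024

Tyr: 2 codons.
His: 2 codons.
Val: 4 codons.
Glu: 2 codons.
Glu: 2 codons.
Pro: 4 codons.
Asn: 2 codons.
Cys: 2 codons.
2 × 2 × 4 × 2 × 2 × 4 × 2 × 2 = 1024.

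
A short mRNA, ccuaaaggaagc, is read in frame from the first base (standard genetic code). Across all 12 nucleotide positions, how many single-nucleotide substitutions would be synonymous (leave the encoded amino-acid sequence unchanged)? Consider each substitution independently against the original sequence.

Codon 1 (CCU, Pro): 3 synonymous substitutions.
Codon 2 (AAA, Lys): 1 synonymous substitution.
Codon 3 (GGA, Gly): 3 synonymous substitutions.
Codon 4 (AGC, Ser): 1 synonymous substitution.
Total: 3 + 1 + 3 + 1 = 8.

8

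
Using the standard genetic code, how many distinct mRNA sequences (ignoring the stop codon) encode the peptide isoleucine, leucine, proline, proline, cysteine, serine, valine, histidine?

27648

Ile: 3 codons.
Leu: 6 codons.
Pro: 4 codons.
Pro: 4 codons.
Cys: 2 codons.
Ser: 6 codons.
Val: 4 codons.
His: 2 codons.
3 × 6 × 4 × 4 × 2 × 6 × 4 × 2 = 27648.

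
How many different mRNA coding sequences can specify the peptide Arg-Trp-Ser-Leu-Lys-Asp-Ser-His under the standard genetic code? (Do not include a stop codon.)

Arg: 6 codons.
Trp: 1 codon.
Ser: 6 codons.
Leu: 6 codons.
Lys: 2 codons.
Asp: 2 codons.
Ser: 6 codons.
His: 2 codons.
6 × 1 × 6 × 6 × 2 × 2 × 6 × 2 = 10368.

10368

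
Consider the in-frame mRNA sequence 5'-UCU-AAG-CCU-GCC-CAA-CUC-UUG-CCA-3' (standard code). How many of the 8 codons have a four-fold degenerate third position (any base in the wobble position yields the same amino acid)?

5

Codon 1 UCU (Ser): third position 4-fold.
Codon 2 AAG (Lys): third position 2-fold.
Codon 3 CCU (Pro): third position 4-fold.
Codon 4 GCC (Ala): third position 4-fold.
Codon 5 CAA (Gln): third position 2-fold.
Codon 6 CUC (Leu): third position 4-fold.
Codon 7 UUG (Leu): third position 2-fold.
Codon 8 CCA (Pro): third position 4-fold.
Four-fold degenerate third positions: 5.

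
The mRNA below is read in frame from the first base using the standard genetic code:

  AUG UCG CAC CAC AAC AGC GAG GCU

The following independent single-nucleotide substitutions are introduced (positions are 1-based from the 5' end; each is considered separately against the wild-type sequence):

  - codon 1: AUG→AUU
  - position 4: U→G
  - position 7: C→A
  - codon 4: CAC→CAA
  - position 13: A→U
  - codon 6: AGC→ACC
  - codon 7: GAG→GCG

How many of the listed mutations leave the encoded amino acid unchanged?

0

Codon 1: AUG (Met) → AUU (Ile) — missense.
Codon 2: UCG (Ser) → GCG (Ala) — missense.
Codon 3: CAC (His) → AAC (Asn) — missense.
Codon 4: CAC (His) → CAA (Gln) — missense.
Codon 5: AAC (Asn) → UAC (Tyr) — missense.
Codon 6: AGC (Ser) → ACC (Thr) — missense.
Codon 7: GAG (Glu) → GCG (Ala) — missense.
Synonymous: 0 of 7.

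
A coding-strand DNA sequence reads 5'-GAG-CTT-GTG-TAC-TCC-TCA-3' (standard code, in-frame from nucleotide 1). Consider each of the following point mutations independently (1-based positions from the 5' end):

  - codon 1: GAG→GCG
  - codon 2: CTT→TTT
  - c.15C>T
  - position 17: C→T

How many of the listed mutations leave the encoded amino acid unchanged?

Codon 1: GAG (Glu) → GCG (Ala) — missense.
Codon 2: CTT (Leu) → TTT (Phe) — missense.
Codon 5: TCC (Ser) → TCT (Ser) — synonymous.
Codon 6: TCA (Ser) → TTA (Leu) — missense.
Synonymous: 1 of 4.

1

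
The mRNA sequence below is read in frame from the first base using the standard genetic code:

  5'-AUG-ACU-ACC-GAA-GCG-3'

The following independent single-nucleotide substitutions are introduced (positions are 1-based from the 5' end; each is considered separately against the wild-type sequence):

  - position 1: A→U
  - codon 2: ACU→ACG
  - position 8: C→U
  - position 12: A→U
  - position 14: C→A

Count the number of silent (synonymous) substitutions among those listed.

1

Codon 1: AUG (Met) → UUG (Leu) — missense.
Codon 2: ACU (Thr) → ACG (Thr) — synonymous.
Codon 3: ACC (Thr) → AUC (Ile) — missense.
Codon 4: GAA (Glu) → GAU (Asp) — missense.
Codon 5: GCG (Ala) → GAG (Glu) — missense.
Synonymous: 1 of 5.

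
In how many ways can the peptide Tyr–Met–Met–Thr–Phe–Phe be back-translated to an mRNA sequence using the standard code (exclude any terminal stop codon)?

32

Tyr: 2 codons.
Met: 1 codon.
Met: 1 codon.
Thr: 4 codons.
Phe: 2 codons.
Phe: 2 codons.
2 × 1 × 1 × 4 × 2 × 2 = 32.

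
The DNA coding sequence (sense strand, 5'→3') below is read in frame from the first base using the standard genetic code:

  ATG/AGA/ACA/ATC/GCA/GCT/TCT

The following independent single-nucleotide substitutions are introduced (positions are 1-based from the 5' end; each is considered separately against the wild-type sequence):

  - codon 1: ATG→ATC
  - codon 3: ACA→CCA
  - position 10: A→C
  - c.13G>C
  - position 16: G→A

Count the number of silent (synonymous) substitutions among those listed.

0

Codon 1: ATG (Met) → ATC (Ile) — missense.
Codon 3: ACA (Thr) → CCA (Pro) — missense.
Codon 4: ATC (Ile) → CTC (Leu) — missense.
Codon 5: GCA (Ala) → CCA (Pro) — missense.
Codon 6: GCT (Ala) → ACT (Thr) — missense.
Synonymous: 0 of 5.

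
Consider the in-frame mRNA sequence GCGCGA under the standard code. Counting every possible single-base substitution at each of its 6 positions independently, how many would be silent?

Codon 1 (GCG, Ala): 3 synonymous substitutions.
Codon 2 (CGA, Arg): 4 synonymous substitutions.
Total: 3 + 4 = 7.

7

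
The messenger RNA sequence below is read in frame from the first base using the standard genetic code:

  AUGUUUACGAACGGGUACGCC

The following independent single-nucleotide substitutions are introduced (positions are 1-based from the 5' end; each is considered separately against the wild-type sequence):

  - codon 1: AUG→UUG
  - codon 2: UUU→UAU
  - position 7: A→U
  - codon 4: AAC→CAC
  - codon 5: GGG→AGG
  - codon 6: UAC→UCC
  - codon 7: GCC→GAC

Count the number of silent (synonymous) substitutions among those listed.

Codon 1: AUG (Met) → UUG (Leu) — missense.
Codon 2: UUU (Phe) → UAU (Tyr) — missense.
Codon 3: ACG (Thr) → UCG (Ser) — missense.
Codon 4: AAC (Asn) → CAC (His) — missense.
Codon 5: GGG (Gly) → AGG (Arg) — missense.
Codon 6: UAC (Tyr) → UCC (Ser) — missense.
Codon 7: GCC (Ala) → GAC (Asp) — missense.
Synonymous: 0 of 7.

0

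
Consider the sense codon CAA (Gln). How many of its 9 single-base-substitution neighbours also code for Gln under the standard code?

1

Position 1: none → 0 synonymous.
Position 2: none → 0 synonymous.
Position 3: CAG → 1 synonymous.
Total: 0 + 0 + 1 = 1.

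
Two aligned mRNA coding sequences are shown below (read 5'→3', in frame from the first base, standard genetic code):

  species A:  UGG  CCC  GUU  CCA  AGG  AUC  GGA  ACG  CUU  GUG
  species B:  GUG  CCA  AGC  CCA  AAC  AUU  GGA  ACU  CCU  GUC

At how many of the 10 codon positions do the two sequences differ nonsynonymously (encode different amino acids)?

Codon 1: UGG Trp / GUG Val — nonsynonymous.
Codon 2: CCC Pro / CCA Pro — synonymous.
Codon 3: GUU Val / AGC Ser — nonsynonymous.
Codon 4: CCA Pro / CCA Pro — identical.
Codon 5: AGG Arg / AAC Asn — nonsynonymous.
Codon 6: AUC Ile / AUU Ile — synonymous.
Codon 7: GGA Gly / GGA Gly — identical.
Codon 8: ACG Thr / ACU Thr — synonymous.
Codon 9: CUU Leu / CCU Pro — nonsynonymous.
Codon 10: GUG Val / GUC Val — synonymous.
Nonsynonymous differences: 4.

4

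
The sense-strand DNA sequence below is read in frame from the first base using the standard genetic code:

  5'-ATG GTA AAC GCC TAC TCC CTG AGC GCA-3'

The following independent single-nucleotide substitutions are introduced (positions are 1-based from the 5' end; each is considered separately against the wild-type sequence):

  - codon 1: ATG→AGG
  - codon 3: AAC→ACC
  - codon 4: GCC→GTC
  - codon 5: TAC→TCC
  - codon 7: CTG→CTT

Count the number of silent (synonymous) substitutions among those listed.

1

Codon 1: ATG (Met) → AGG (Arg) — missense.
Codon 3: AAC (Asn) → ACC (Thr) — missense.
Codon 4: GCC (Ala) → GTC (Val) — missense.
Codon 5: TAC (Tyr) → TCC (Ser) — missense.
Codon 7: CTG (Leu) → CTT (Leu) — synonymous.
Synonymous: 1 of 5.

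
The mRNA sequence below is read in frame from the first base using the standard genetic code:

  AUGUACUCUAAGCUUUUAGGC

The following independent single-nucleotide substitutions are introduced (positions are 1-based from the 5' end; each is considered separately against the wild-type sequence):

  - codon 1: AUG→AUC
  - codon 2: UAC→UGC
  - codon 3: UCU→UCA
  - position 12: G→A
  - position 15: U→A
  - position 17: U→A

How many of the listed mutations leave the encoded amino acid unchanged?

Codon 1: AUG (Met) → AUC (Ile) — missense.
Codon 2: UAC (Tyr) → UGC (Cys) — missense.
Codon 3: UCU (Ser) → UCA (Ser) — synonymous.
Codon 4: AAG (Lys) → AAA (Lys) — synonymous.
Codon 5: CUU (Leu) → CUA (Leu) — synonymous.
Codon 6: UUA (Leu) → UAA (Stop) — nonsense.
Synonymous: 3 of 6.

3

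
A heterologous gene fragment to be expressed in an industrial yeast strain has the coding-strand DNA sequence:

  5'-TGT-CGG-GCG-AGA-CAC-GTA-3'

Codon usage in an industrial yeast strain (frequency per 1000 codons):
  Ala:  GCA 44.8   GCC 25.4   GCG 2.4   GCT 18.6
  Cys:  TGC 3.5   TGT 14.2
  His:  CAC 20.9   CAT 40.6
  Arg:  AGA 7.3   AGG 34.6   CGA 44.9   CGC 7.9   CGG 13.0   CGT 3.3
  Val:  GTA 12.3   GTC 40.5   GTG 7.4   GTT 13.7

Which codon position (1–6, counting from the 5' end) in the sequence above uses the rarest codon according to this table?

Codon 1 TGT (Cys): 14.2 per 1000.
Codon 2 CGG (Arg): 13.0 per 1000.
Codon 3 GCG (Ala): 2.4 per 1000.
Codon 4 AGA (Arg): 7.3 per 1000.
Codon 5 CAC (His): 20.9 per 1000.
Codon 6 GTA (Val): 12.3 per 1000.
Lowest frequency is 2.4 at codon 3.

3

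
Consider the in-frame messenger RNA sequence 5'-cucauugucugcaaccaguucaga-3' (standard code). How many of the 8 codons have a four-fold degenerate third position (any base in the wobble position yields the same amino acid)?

Codon 1 CUC (Leu): third position 4-fold.
Codon 2 AUU (Ile): third position 3-fold.
Codon 3 GUC (Val): third position 4-fold.
Codon 4 UGC (Cys): third position 2-fold.
Codon 5 AAC (Asn): third position 2-fold.
Codon 6 CAG (Gln): third position 2-fold.
Codon 7 UUC (Phe): third position 2-fold.
Codon 8 AGA (Arg): third position 2-fold.
Four-fold degenerate third positions: 2.

2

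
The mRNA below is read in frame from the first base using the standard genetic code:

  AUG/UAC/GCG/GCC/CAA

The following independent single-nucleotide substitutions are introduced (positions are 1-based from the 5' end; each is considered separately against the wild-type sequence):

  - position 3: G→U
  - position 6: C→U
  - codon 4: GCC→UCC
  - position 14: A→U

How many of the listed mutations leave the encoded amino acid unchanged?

1

Codon 1: AUG (Met) → AUU (Ile) — missense.
Codon 2: UAC (Tyr) → UAU (Tyr) — synonymous.
Codon 4: GCC (Ala) → UCC (Ser) — missense.
Codon 5: CAA (Gln) → CUA (Leu) — missense.
Synonymous: 1 of 4.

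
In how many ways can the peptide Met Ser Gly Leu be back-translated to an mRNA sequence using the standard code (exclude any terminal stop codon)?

144

Met: 1 codon.
Ser: 6 codons.
Gly: 4 codons.
Leu: 6 codons.
1 × 6 × 4 × 6 = 144.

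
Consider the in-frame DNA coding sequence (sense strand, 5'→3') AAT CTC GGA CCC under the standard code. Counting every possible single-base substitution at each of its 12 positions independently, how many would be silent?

Codon 1 (AAT, Asn): 1 synonymous substitution.
Codon 2 (CTC, Leu): 3 synonymous substitutions.
Codon 3 (GGA, Gly): 3 synonymous substitutions.
Codon 4 (CCC, Pro): 3 synonymous substitutions.
Total: 1 + 3 + 3 + 3 = 10.

10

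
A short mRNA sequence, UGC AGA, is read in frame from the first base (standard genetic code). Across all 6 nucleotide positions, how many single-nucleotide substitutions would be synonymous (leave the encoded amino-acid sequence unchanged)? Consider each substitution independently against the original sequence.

3

Codon 1 (UGC, Cys): 1 synonymous substitution.
Codon 2 (AGA, Arg): 2 synonymous substitutions.
Total: 1 + 2 = 3.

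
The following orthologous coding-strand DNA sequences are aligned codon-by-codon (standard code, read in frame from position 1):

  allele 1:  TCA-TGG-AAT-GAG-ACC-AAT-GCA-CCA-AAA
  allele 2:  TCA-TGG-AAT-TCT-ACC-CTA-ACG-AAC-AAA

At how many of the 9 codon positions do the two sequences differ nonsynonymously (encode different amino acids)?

4

Codon 1: TCA Ser / TCA Ser — identical.
Codon 2: TGG Trp / TGG Trp — identical.
Codon 3: AAT Asn / AAT Asn — identical.
Codon 4: GAG Glu / TCT Ser — nonsynonymous.
Codon 5: ACC Thr / ACC Thr — identical.
Codon 6: AAT Asn / CTA Leu — nonsynonymous.
Codon 7: GCA Ala / ACG Thr — nonsynonymous.
Codon 8: CCA Pro / AAC Asn — nonsynonymous.
Codon 9: AAA Lys / AAA Lys — identical.
Nonsynonymous differences: 4.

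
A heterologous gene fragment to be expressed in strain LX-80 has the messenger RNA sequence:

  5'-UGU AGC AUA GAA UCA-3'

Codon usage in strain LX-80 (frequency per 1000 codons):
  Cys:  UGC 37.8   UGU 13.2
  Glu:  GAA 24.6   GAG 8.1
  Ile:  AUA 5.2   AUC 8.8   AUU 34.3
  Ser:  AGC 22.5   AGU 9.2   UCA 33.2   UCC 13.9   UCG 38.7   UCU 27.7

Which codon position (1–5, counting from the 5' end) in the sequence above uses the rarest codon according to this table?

Codon 1 UGU (Cys): 13.2 per 1000.
Codon 2 AGC (Ser): 22.5 per 1000.
Codon 3 AUA (Ile): 5.2 per 1000.
Codon 4 GAA (Glu): 24.6 per 1000.
Codon 5 UCA (Ser): 33.2 per 1000.
Lowest frequency is 5.2 at codon 3.

3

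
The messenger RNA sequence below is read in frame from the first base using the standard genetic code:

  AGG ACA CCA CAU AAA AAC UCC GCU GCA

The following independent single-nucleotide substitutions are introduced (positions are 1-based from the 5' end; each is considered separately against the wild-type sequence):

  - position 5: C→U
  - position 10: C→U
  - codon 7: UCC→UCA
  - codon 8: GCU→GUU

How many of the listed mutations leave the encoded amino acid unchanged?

1

Codon 2: ACA (Thr) → AUA (Ile) — missense.
Codon 4: CAU (His) → UAU (Tyr) — missense.
Codon 7: UCC (Ser) → UCA (Ser) — synonymous.
Codon 8: GCU (Ala) → GUU (Val) — missense.
Synonymous: 1 of 4.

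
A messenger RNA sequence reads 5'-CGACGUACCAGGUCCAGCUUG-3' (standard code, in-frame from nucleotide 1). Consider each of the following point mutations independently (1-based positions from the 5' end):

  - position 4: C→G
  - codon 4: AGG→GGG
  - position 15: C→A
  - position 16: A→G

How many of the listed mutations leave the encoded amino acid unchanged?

1

Codon 2: CGU (Arg) → GGU (Gly) — missense.
Codon 4: AGG (Arg) → GGG (Gly) — missense.
Codon 5: UCC (Ser) → UCA (Ser) — synonymous.
Codon 6: AGC (Ser) → GGC (Gly) — missense.
Synonymous: 1 of 4.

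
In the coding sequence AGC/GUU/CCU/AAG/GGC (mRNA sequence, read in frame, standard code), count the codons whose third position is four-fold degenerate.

3

Codon 1 AGC (Ser): third position 2-fold.
Codon 2 GUU (Val): third position 4-fold.
Codon 3 CCU (Pro): third position 4-fold.
Codon 4 AAG (Lys): third position 2-fold.
Codon 5 GGC (Gly): third position 4-fold.
Four-fold degenerate third positions: 3.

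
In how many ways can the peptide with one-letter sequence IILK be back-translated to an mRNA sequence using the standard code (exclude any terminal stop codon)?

Ile: 3 codons.
Ile: 3 codons.
Leu: 6 codons.
Lys: 2 codons.
3 × 3 × 6 × 2 = 108.

108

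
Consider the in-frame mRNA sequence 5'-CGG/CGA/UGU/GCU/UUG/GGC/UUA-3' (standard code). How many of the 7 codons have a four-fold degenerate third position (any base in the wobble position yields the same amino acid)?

4

Codon 1 CGG (Arg): third position 4-fold.
Codon 2 CGA (Arg): third position 4-fold.
Codon 3 UGU (Cys): third position 2-fold.
Codon 4 GCU (Ala): third position 4-fold.
Codon 5 UUG (Leu): third position 2-fold.
Codon 6 GGC (Gly): third position 4-fold.
Codon 7 UUA (Leu): third position 2-fold.
Four-fold degenerate third positions: 4.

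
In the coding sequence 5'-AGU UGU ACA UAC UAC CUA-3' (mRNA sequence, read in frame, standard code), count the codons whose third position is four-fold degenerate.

Codon 1 AGU (Ser): third position 2-fold.
Codon 2 UGU (Cys): third position 2-fold.
Codon 3 ACA (Thr): third position 4-fold.
Codon 4 UAC (Tyr): third position 2-fold.
Codon 5 UAC (Tyr): third position 2-fold.
Codon 6 CUA (Leu): third position 4-fold.
Four-fold degenerate third positions: 2.

2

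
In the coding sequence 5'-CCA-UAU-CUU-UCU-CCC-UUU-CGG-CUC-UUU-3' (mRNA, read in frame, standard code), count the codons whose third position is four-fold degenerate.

Codon 1 CCA (Pro): third position 4-fold.
Codon 2 UAU (Tyr): third position 2-fold.
Codon 3 CUU (Leu): third position 4-fold.
Codon 4 UCU (Ser): third position 4-fold.
Codon 5 CCC (Pro): third position 4-fold.
Codon 6 UUU (Phe): third position 2-fold.
Codon 7 CGG (Arg): third position 4-fold.
Codon 8 CUC (Leu): third position 4-fold.
Codon 9 UUU (Phe): third position 2-fold.
Four-fold degenerate third positions: 6.

6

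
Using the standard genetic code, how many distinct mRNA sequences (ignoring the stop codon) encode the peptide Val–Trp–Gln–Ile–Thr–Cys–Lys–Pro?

Val: 4 codons.
Trp: 1 codon.
Gln: 2 codons.
Ile: 3 codons.
Thr: 4 codons.
Cys: 2 codons.
Lys: 2 codons.
Pro: 4 codons.
4 × 1 × 2 × 3 × 4 × 2 × 2 × 4 = 1536.

1536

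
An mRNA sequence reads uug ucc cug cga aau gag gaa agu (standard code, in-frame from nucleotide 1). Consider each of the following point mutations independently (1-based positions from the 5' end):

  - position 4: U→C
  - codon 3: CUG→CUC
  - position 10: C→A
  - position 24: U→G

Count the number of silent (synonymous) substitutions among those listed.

Codon 2: UCC (Ser) → CCC (Pro) — missense.
Codon 3: CUG (Leu) → CUC (Leu) — synonymous.
Codon 4: CGA (Arg) → AGA (Arg) — synonymous.
Codon 8: AGU (Ser) → AGG (Arg) — missense.
Synonymous: 2 of 4.

2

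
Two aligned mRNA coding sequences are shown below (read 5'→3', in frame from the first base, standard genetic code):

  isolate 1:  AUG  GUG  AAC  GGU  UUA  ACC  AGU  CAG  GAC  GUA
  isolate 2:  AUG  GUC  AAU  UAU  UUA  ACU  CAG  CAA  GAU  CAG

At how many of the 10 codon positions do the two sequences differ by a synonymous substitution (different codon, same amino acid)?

Codon 1: AUG Met / AUG Met — identical.
Codon 2: GUG Val / GUC Val — synonymous.
Codon 3: AAC Asn / AAU Asn — synonymous.
Codon 4: GGU Gly / UAU Tyr — nonsynonymous.
Codon 5: UUA Leu / UUA Leu — identical.
Codon 6: ACC Thr / ACU Thr — synonymous.
Codon 7: AGU Ser / CAG Gln — nonsynonymous.
Codon 8: CAG Gln / CAA Gln — synonymous.
Codon 9: GAC Asp / GAU Asp — synonymous.
Codon 10: GUA Val / CAG Gln — nonsynonymous.
Synonymous differences: 5.

5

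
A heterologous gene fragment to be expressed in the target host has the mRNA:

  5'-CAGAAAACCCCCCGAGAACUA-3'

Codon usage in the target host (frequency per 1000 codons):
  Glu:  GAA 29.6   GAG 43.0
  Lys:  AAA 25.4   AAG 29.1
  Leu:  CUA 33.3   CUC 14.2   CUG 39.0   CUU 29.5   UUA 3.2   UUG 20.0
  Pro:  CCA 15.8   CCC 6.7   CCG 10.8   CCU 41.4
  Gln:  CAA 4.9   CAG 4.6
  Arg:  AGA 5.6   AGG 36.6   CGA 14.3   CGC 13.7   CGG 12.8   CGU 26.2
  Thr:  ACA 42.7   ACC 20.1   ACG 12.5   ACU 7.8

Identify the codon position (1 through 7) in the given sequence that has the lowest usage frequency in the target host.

1

Codon 1 CAG (Gln): 4.6 per 1000.
Codon 2 AAA (Lys): 25.4 per 1000.
Codon 3 ACC (Thr): 20.1 per 1000.
Codon 4 CCC (Pro): 6.7 per 1000.
Codon 5 CGA (Arg): 14.3 per 1000.
Codon 6 GAA (Glu): 29.6 per 1000.
Codon 7 CUA (Leu): 33.3 per 1000.
Lowest frequency is 4.6 at codon 1.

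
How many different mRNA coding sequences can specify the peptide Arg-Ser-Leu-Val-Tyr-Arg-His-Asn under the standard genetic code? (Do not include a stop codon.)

Arg: 6 codons.
Ser: 6 codons.
Leu: 6 codons.
Val: 4 codons.
Tyr: 2 codons.
Arg: 6 codons.
His: 2 codons.
Asn: 2 codons.
6 × 6 × 6 × 4 × 2 × 6 × 2 × 2 = 41472.

41472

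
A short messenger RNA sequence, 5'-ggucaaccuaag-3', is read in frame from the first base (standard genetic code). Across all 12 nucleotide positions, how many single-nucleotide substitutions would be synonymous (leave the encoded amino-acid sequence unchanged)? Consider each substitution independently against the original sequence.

8

Codon 1 (GGU, Gly): 3 synonymous substitutions.
Codon 2 (CAA, Gln): 1 synonymous substitution.
Codon 3 (CCU, Pro): 3 synonymous substitutions.
Codon 4 (AAG, Lys): 1 synonymous substitution.
Total: 3 + 1 + 3 + 1 = 8.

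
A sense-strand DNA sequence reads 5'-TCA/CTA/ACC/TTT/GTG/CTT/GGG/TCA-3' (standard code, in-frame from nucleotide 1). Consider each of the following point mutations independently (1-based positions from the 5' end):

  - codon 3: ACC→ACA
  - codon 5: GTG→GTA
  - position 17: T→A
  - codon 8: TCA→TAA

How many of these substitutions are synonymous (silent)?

2

Codon 3: ACC (Thr) → ACA (Thr) — synonymous.
Codon 5: GTG (Val) → GTA (Val) — synonymous.
Codon 6: CTT (Leu) → CAT (His) — missense.
Codon 8: TCA (Ser) → TAA (Stop) — nonsense.
Synonymous: 2 of 4.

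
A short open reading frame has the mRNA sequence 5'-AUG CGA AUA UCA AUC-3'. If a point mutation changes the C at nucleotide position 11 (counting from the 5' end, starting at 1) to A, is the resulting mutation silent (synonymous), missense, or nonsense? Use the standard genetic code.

nonsense

Position 11 falls in codon 4: UCA → Ser.
After the substitution the codon is UAA → Stop.
The new codon is a stop codon, so this is a nonsense mutation.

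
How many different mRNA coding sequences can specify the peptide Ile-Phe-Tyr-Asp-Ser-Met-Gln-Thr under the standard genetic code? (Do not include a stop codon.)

1152

Ile: 3 codons.
Phe: 2 codons.
Tyr: 2 codons.
Asp: 2 codons.
Ser: 6 codons.
Met: 1 codon.
Gln: 2 codons.
Thr: 4 codons.
3 × 2 × 2 × 2 × 6 × 1 × 2 × 4 = 1152.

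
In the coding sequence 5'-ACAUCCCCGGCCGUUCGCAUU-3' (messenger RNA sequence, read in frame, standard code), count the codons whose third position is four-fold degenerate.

6

Codon 1 ACA (Thr): third position 4-fold.
Codon 2 UCC (Ser): third position 4-fold.
Codon 3 CCG (Pro): third position 4-fold.
Codon 4 GCC (Ala): third position 4-fold.
Codon 5 GUU (Val): third position 4-fold.
Codon 6 CGC (Arg): third position 4-fold.
Codon 7 AUU (Ile): third position 3-fold.
Four-fold degenerate third positions: 6.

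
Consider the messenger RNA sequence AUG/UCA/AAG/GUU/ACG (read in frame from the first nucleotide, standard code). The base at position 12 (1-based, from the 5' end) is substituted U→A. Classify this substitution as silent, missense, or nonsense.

Position 12 falls in codon 4: GUU → Val.
After the substitution the codon is GUA → Val.
Both encode Val, so the change is synonymous.

silent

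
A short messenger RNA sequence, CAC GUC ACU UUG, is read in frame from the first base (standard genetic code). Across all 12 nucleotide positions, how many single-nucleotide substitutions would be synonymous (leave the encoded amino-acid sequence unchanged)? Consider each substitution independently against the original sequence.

Codon 1 (CAC, His): 1 synonymous substitution.
Codon 2 (GUC, Val): 3 synonymous substitutions.
Codon 3 (ACU, Thr): 3 synonymous substitutions.
Codon 4 (UUG, Leu): 2 synonymous substitutions.
Total: 1 + 3 + 3 + 2 = 9.

9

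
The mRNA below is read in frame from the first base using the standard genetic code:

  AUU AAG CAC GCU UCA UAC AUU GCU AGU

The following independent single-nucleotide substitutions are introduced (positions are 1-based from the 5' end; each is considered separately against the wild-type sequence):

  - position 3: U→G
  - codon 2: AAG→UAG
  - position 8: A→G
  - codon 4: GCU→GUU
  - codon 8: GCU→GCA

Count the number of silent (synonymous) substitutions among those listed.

1

Codon 1: AUU (Ile) → AUG (Met) — missense.
Codon 2: AAG (Lys) → UAG (Stop) — nonsense.
Codon 3: CAC (His) → CGC (Arg) — missense.
Codon 4: GCU (Ala) → GUU (Val) — missense.
Codon 8: GCU (Ala) → GCA (Ala) — synonymous.
Synonymous: 1 of 5.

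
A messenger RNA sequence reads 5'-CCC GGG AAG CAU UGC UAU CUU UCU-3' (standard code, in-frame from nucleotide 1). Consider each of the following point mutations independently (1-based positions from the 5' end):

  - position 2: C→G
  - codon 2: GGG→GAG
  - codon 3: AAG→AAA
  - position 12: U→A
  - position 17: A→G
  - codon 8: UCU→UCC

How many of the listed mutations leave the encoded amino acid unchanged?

2

Codon 1: CCC (Pro) → CGC (Arg) — missense.
Codon 2: GGG (Gly) → GAG (Glu) — missense.
Codon 3: AAG (Lys) → AAA (Lys) — synonymous.
Codon 4: CAU (His) → CAA (Gln) — missense.
Codon 6: UAU (Tyr) → UGU (Cys) — missense.
Codon 8: UCU (Ser) → UCC (Ser) — synonymous.
Synonymous: 2 of 6.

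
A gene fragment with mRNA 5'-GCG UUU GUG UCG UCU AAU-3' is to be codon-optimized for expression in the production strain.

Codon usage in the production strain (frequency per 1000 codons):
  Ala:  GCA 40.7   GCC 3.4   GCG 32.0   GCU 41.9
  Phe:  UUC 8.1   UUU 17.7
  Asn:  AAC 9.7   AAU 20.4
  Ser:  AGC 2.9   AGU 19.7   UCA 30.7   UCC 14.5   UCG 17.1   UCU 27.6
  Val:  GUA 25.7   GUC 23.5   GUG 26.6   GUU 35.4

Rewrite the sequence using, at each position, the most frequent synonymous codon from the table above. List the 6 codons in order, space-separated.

Codon 1 (Ala): best is GCU at 41.9.
Codon 2 (Phe): best is UUU at 17.7.
Codon 3 (Val): best is GUU at 35.4.
Codon 4 (Ser): best is UCA at 30.7.
Codon 5 (Ser): best is UCA at 30.7.
Codon 6 (Asn): best is AAU at 20.4.

GCU UUU GUU UCA UCA AAU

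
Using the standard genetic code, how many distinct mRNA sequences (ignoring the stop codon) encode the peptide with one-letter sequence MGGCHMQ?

128

Met: 1 codon.
Gly: 4 codons.
Gly: 4 codons.
Cys: 2 codons.
His: 2 codons.
Met: 1 codon.
Gln: 2 codons.
1 × 4 × 4 × 2 × 2 × 1 × 2 = 128.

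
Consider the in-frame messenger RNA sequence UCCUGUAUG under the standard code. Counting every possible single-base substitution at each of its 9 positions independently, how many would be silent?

4

Codon 1 (UCC, Ser): 3 synonymous substitutions.
Codon 2 (UGU, Cys): 1 synonymous substitution.
Codon 3 (AUG, Met): 0 synonymous substitutions.
Total: 3 + 1 + 0 = 4.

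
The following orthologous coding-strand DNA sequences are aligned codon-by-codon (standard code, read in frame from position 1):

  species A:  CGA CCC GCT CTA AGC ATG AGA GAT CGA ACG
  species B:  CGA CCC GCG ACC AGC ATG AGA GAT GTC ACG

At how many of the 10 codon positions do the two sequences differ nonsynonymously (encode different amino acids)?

2

Codon 1: CGA Arg / CGA Arg — identical.
Codon 2: CCC Pro / CCC Pro — identical.
Codon 3: GCT Ala / GCG Ala — synonymous.
Codon 4: CTA Leu / ACC Thr — nonsynonymous.
Codon 5: AGC Ser / AGC Ser — identical.
Codon 6: ATG Met / ATG Met — identical.
Codon 7: AGA Arg / AGA Arg — identical.
Codon 8: GAT Asp / GAT Asp — identical.
Codon 9: CGA Arg / GTC Val — nonsynonymous.
Codon 10: ACG Thr / ACG Thr — identical.
Nonsynonymous differences: 2.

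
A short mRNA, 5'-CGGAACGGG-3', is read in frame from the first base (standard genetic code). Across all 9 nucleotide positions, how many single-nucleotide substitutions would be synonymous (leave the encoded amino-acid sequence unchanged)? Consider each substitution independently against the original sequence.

8

Codon 1 (CGG, Arg): 4 synonymous substitutions.
Codon 2 (AAC, Asn): 1 synonymous substitution.
Codon 3 (GGG, Gly): 3 synonymous substitutions.
Total: 4 + 1 + 3 = 8.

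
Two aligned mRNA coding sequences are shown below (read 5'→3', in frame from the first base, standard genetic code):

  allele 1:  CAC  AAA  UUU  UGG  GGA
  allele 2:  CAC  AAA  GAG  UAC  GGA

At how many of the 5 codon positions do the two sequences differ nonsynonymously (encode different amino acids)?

2

Codon 1: CAC His / CAC His — identical.
Codon 2: AAA Lys / AAA Lys — identical.
Codon 3: UUU Phe / GAG Glu — nonsynonymous.
Codon 4: UGG Trp / UAC Tyr — nonsynonymous.
Codon 5: GGA Gly / GGA Gly — identical.
Nonsynonymous differences: 2.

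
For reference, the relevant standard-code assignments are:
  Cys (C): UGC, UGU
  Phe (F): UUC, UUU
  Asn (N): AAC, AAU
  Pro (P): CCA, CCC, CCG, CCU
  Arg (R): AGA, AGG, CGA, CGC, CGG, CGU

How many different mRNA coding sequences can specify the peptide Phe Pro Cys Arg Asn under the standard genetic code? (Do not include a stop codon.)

192

Phe: 2 codons.
Pro: 4 codons.
Cys: 2 codons.
Arg: 6 codons.
Asn: 2 codons.
2 × 4 × 2 × 6 × 2 = 192.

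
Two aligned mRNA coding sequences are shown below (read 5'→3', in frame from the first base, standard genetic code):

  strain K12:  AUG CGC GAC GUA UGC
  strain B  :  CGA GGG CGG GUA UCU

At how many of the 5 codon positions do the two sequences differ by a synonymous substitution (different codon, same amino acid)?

0

Codon 1: AUG Met / CGA Arg — nonsynonymous.
Codon 2: CGC Arg / GGG Gly — nonsynonymous.
Codon 3: GAC Asp / CGG Arg — nonsynonymous.
Codon 4: GUA Val / GUA Val — identical.
Codon 5: UGC Cys / UCU Ser — nonsynonymous.
Synonymous differences: 0.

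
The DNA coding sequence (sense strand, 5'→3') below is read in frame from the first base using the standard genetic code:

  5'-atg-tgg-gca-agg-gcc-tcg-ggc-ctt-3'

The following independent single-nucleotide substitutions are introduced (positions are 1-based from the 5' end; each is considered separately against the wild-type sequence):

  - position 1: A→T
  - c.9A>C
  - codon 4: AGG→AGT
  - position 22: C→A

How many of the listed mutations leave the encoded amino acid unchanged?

1

Codon 1: ATG (Met) → TTG (Leu) — missense.
Codon 3: GCA (Ala) → GCC (Ala) — synonymous.
Codon 4: AGG (Arg) → AGT (Ser) — missense.
Codon 8: CTT (Leu) → ATT (Ile) — missense.
Synonymous: 1 of 4.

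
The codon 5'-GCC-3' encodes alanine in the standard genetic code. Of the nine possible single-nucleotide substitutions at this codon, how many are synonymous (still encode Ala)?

3

Position 1: none → 0 synonymous.
Position 2: none → 0 synonymous.
Position 3: GCT, GCA, GCG → 3 synonymous.
Total: 0 + 0 + 3 = 3.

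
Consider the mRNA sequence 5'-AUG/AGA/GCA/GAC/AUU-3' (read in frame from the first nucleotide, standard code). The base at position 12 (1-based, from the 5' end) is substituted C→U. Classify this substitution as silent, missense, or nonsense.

silent

Position 12 falls in codon 4: GAC → Asp.
After the substitution the codon is GAU → Asp.
Both encode Asp, so the change is synonymous.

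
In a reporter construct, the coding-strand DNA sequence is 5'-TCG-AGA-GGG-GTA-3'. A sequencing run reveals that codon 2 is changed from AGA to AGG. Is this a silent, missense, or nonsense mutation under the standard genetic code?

silent

Position 6 falls in codon 2: AGA → Arg.
After the substitution the codon is AGG → Arg.
Both encode Arg, so the change is synonymous.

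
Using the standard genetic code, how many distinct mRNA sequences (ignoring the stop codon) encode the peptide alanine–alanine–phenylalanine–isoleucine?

96

Ala: 4 codons.
Ala: 4 codons.
Phe: 2 codons.
Ile: 3 codons.
4 × 4 × 2 × 3 = 96.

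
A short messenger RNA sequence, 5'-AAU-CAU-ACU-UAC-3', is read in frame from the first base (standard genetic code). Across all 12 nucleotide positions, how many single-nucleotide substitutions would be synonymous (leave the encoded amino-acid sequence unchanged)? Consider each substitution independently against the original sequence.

6

Codon 1 (AAU, Asn): 1 synonymous substitution.
Codon 2 (CAU, His): 1 synonymous substitution.
Codon 3 (ACU, Thr): 3 synonymous substitutions.
Codon 4 (UAC, Tyr): 1 synonymous substitution.
Total: 1 + 1 + 3 + 1 = 6.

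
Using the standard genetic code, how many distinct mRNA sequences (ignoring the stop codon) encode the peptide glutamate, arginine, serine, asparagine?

144

Glu: 2 codons.
Arg: 6 codons.
Ser: 6 codons.
Asn: 2 codons.
2 × 6 × 6 × 2 = 144.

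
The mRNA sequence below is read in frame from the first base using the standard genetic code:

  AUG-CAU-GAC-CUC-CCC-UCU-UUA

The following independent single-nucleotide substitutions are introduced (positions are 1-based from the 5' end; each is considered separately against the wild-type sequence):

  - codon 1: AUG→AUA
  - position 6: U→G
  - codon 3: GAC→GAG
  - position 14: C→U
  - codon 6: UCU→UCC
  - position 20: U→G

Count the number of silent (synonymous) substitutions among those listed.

Codon 1: AUG (Met) → AUA (Ile) — missense.
Codon 2: CAU (His) → CAG (Gln) — missense.
Codon 3: GAC (Asp) → GAG (Glu) — missense.
Codon 5: CCC (Pro) → CUC (Leu) — missense.
Codon 6: UCU (Ser) → UCC (Ser) — synonymous.
Codon 7: UUA (Leu) → UGA (Stop) — nonsense.
Synonymous: 1 of 6.

1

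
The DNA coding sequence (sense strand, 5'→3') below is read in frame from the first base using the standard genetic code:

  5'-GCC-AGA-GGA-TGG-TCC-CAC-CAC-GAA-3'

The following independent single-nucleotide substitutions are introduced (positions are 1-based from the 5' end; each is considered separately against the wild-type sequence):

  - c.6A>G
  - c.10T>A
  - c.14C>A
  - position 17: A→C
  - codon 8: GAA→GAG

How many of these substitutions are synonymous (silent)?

2

Codon 2: AGA (Arg) → AGG (Arg) — synonymous.
Codon 4: TGG (Trp) → AGG (Arg) — missense.
Codon 5: TCC (Ser) → TAC (Tyr) — missense.
Codon 6: CAC (His) → CCC (Pro) — missense.
Codon 8: GAA (Glu) → GAG (Glu) — synonymous.
Synonymous: 2 of 5.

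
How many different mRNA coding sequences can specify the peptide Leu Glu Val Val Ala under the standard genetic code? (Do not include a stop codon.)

768

Leu: 6 codons.
Glu: 2 codons.
Val: 4 codons.
Val: 4 codons.
Ala: 4 codons.
6 × 2 × 4 × 4 × 4 = 768.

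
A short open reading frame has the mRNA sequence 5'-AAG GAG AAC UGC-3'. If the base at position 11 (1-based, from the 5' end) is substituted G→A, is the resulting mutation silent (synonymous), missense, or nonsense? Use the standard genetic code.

missense

Position 11 falls in codon 4: UGC → Cys.
After the substitution the codon is UAC → Tyr.
Cys ≠ Tyr, so this is a missense mutation.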